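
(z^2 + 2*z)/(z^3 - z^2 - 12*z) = (z + 2)/(z^2 - z - 12)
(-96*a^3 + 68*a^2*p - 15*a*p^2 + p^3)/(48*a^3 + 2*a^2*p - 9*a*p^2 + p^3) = (-4*a + p)/(2*a + p)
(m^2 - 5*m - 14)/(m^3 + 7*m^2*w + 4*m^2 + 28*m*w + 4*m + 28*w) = (m - 7)/(m^2 + 7*m*w + 2*m + 14*w)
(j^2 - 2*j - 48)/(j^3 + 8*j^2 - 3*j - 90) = (j - 8)/(j^2 + 2*j - 15)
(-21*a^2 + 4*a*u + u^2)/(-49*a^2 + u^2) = (-3*a + u)/(-7*a + u)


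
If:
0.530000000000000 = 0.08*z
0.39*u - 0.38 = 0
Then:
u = 0.97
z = 6.62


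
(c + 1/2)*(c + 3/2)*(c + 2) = c^3 + 4*c^2 + 19*c/4 + 3/2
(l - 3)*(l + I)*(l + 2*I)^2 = l^4 - 3*l^3 + 5*I*l^3 - 8*l^2 - 15*I*l^2 + 24*l - 4*I*l + 12*I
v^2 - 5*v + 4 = (v - 4)*(v - 1)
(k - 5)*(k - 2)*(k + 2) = k^3 - 5*k^2 - 4*k + 20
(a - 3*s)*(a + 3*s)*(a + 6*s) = a^3 + 6*a^2*s - 9*a*s^2 - 54*s^3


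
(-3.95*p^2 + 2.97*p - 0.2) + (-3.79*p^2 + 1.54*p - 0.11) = -7.74*p^2 + 4.51*p - 0.31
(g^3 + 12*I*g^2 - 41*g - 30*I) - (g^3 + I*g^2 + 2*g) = 11*I*g^2 - 43*g - 30*I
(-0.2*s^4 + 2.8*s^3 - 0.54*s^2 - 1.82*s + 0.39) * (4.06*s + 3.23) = -0.812*s^5 + 10.722*s^4 + 6.8516*s^3 - 9.1334*s^2 - 4.2952*s + 1.2597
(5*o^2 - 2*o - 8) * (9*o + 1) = 45*o^3 - 13*o^2 - 74*o - 8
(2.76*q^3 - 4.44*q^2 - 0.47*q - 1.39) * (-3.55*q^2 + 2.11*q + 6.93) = -9.798*q^5 + 21.5856*q^4 + 11.4269*q^3 - 26.8264*q^2 - 6.19*q - 9.6327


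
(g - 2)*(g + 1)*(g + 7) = g^3 + 6*g^2 - 9*g - 14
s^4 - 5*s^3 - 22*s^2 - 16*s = s*(s - 8)*(s + 1)*(s + 2)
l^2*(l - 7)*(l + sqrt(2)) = l^4 - 7*l^3 + sqrt(2)*l^3 - 7*sqrt(2)*l^2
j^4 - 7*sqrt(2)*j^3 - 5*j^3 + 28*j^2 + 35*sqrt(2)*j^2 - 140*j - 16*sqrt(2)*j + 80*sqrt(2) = (j - 5)*(j - 4*sqrt(2))*(j - 2*sqrt(2))*(j - sqrt(2))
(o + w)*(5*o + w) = 5*o^2 + 6*o*w + w^2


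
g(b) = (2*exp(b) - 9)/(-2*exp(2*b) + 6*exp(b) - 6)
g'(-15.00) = 0.00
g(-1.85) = 1.70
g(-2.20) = 1.64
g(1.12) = 0.45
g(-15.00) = 1.50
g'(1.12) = -2.30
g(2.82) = -0.05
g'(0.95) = -4.23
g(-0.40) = 2.66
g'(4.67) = 0.01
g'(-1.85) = 0.22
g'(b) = (2*exp(b) - 9)*(4*exp(2*b) - 6*exp(b))/(-2*exp(2*b) + 6*exp(b) - 6)^2 + 2*exp(b)/(-2*exp(2*b) + 6*exp(b) - 6)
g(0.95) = 0.99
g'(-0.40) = 1.59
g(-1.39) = 1.84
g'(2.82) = 0.04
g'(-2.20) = 0.15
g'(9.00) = 0.00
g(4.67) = -0.01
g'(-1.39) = 0.39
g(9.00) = 0.00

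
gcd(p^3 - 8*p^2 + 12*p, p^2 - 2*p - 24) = p - 6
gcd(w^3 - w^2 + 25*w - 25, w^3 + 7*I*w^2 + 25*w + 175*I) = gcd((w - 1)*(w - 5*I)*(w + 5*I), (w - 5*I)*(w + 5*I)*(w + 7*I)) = w^2 + 25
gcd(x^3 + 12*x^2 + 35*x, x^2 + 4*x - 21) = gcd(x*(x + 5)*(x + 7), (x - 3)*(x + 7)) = x + 7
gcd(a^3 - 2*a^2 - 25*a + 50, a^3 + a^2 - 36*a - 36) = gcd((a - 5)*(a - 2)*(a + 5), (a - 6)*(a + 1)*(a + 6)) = 1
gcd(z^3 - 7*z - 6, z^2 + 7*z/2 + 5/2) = z + 1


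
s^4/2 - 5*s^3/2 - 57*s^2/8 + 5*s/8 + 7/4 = (s/2 + 1)*(s - 7)*(s - 1/2)*(s + 1/2)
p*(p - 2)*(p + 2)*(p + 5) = p^4 + 5*p^3 - 4*p^2 - 20*p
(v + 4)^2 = v^2 + 8*v + 16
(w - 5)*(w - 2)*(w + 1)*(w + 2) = w^4 - 4*w^3 - 9*w^2 + 16*w + 20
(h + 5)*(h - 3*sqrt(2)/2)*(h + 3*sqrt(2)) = h^3 + 3*sqrt(2)*h^2/2 + 5*h^2 - 9*h + 15*sqrt(2)*h/2 - 45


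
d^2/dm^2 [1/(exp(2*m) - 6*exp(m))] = 2*((3 - 2*exp(m))*(exp(m) - 6) + 4*(exp(m) - 3)^2)*exp(-m)/(exp(m) - 6)^3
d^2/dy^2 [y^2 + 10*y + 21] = 2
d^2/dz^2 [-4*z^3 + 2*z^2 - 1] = 4 - 24*z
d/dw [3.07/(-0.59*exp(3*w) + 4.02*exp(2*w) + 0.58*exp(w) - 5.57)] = (5.4339*exp(2*w) - 24.6828*exp(w) - 1.7806)*exp(w)/(0.59*exp(3*w) - 4.02*exp(2*w) - 0.58*exp(w) + 5.57)^2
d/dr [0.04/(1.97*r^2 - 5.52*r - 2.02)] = (0.2208 - 0.1576*r)/(-1.97*r^2 + 5.52*r + 2.02)^2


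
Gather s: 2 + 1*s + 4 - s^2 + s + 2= -s^2 + 2*s + 8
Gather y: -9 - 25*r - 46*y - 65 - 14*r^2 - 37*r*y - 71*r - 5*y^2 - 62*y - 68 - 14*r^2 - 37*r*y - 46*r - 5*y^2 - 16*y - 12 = -28*r^2 - 142*r - 10*y^2 + y*(-74*r - 124) - 154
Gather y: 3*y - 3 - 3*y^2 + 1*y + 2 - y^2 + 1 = -4*y^2 + 4*y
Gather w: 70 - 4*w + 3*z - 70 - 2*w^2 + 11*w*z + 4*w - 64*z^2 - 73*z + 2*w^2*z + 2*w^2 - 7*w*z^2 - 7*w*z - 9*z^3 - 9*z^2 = 2*w^2*z + w*(-7*z^2 + 4*z) - 9*z^3 - 73*z^2 - 70*z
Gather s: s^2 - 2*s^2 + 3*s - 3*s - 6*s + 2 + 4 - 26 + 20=-s^2 - 6*s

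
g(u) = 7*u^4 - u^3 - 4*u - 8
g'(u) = 28*u^3 - 3*u^2 - 4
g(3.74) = 1294.30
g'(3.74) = 1418.82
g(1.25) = 2.14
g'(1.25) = 46.00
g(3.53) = 1020.81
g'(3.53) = 1190.25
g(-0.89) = 0.66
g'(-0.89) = -26.12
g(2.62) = 293.38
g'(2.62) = 478.98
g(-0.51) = -5.35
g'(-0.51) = -8.49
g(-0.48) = -5.60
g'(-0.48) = -7.79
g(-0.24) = -7.00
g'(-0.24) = -4.56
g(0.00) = -8.00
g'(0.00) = -4.00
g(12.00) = 143368.00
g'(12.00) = 47948.00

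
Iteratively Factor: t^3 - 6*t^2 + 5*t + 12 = (t - 3)*(t^2 - 3*t - 4) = (t - 4)*(t - 3)*(t + 1)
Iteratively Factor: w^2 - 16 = (w - 4)*(w + 4)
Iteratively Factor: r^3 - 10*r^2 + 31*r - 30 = (r - 5)*(r^2 - 5*r + 6) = (r - 5)*(r - 2)*(r - 3)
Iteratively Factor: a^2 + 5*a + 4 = (a + 1)*(a + 4)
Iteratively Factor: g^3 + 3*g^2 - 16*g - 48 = (g + 3)*(g^2 - 16) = (g + 3)*(g + 4)*(g - 4)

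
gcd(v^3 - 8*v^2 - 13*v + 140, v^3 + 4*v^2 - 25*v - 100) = v^2 - v - 20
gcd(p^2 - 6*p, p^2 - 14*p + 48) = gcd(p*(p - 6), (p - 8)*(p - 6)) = p - 6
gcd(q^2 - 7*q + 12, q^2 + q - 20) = q - 4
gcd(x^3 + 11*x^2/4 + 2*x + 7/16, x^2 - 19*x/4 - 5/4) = 1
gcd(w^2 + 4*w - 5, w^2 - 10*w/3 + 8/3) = 1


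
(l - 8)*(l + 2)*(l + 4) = l^3 - 2*l^2 - 40*l - 64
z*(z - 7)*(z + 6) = z^3 - z^2 - 42*z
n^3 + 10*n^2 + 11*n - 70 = (n - 2)*(n + 5)*(n + 7)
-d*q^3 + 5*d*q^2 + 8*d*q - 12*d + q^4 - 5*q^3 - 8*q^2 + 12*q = (-d + q)*(q - 6)*(q - 1)*(q + 2)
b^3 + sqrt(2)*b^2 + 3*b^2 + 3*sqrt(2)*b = b*(b + 3)*(b + sqrt(2))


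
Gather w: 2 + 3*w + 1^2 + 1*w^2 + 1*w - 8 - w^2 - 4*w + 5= 0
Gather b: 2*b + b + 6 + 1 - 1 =3*b + 6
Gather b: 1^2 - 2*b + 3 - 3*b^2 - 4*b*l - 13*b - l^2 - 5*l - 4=-3*b^2 + b*(-4*l - 15) - l^2 - 5*l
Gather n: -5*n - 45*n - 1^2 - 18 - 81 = -50*n - 100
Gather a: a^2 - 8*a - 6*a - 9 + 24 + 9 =a^2 - 14*a + 24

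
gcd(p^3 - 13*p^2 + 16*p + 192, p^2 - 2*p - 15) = p + 3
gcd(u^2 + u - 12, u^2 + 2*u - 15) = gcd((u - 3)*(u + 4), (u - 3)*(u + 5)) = u - 3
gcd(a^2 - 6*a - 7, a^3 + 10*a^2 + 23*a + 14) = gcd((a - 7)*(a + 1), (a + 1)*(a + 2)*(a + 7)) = a + 1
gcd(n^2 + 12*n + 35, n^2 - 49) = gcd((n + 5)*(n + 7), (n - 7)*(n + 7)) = n + 7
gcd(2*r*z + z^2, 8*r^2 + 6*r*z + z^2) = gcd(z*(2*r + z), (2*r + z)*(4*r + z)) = 2*r + z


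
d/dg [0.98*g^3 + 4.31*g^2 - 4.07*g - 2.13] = 2.94*g^2 + 8.62*g - 4.07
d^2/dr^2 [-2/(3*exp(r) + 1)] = (6 - 18*exp(r))*exp(r)/(3*exp(r) + 1)^3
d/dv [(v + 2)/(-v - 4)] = -2/(v + 4)^2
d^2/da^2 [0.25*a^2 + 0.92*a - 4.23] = 0.500000000000000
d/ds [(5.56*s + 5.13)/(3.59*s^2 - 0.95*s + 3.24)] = (-19.9604*s^2 - 36.8334*s + 22.8879)/(12.8881*s^4 - 6.821*s^3 + 24.1657*s^2 - 6.156*s + 10.4976)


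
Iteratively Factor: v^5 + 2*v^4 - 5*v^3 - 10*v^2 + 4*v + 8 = (v + 2)*(v^4 - 5*v^2 + 4) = (v + 2)^2*(v^3 - 2*v^2 - v + 2) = (v + 1)*(v + 2)^2*(v^2 - 3*v + 2) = (v - 2)*(v + 1)*(v + 2)^2*(v - 1)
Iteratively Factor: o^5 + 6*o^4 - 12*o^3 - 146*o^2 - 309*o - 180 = (o + 3)*(o^4 + 3*o^3 - 21*o^2 - 83*o - 60) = (o + 3)*(o + 4)*(o^3 - o^2 - 17*o - 15) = (o - 5)*(o + 3)*(o + 4)*(o^2 + 4*o + 3) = (o - 5)*(o + 3)^2*(o + 4)*(o + 1)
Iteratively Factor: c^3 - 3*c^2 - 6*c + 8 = (c - 1)*(c^2 - 2*c - 8) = (c - 4)*(c - 1)*(c + 2)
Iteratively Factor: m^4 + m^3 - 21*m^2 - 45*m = (m - 5)*(m^3 + 6*m^2 + 9*m) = (m - 5)*(m + 3)*(m^2 + 3*m) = m*(m - 5)*(m + 3)*(m + 3)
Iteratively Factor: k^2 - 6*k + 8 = (k - 4)*(k - 2)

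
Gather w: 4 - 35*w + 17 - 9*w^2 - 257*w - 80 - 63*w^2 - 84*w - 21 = -72*w^2 - 376*w - 80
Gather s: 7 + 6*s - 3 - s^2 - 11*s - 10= -s^2 - 5*s - 6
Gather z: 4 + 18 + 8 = 30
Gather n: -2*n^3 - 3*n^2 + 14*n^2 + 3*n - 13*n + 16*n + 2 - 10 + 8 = -2*n^3 + 11*n^2 + 6*n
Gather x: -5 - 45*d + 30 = 25 - 45*d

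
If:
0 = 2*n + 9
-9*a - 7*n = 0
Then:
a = 7/2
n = -9/2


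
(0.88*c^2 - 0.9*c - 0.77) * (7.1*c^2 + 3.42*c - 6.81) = 6.248*c^4 - 3.3804*c^3 - 14.5378*c^2 + 3.4956*c + 5.2437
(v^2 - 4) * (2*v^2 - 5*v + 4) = 2*v^4 - 5*v^3 - 4*v^2 + 20*v - 16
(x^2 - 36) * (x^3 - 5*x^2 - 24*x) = x^5 - 5*x^4 - 60*x^3 + 180*x^2 + 864*x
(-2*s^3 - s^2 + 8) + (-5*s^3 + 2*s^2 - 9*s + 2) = -7*s^3 + s^2 - 9*s + 10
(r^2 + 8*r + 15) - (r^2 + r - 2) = 7*r + 17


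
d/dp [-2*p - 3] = -2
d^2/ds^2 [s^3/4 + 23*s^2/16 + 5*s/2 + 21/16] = 3*s/2 + 23/8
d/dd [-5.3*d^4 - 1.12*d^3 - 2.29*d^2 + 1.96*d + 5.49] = -21.2*d^3 - 3.36*d^2 - 4.58*d + 1.96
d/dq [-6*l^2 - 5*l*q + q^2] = -5*l + 2*q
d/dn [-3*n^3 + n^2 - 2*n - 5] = -9*n^2 + 2*n - 2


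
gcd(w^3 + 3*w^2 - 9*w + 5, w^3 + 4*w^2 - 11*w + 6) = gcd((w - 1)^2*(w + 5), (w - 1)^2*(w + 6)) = w^2 - 2*w + 1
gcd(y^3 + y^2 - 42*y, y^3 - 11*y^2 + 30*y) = y^2 - 6*y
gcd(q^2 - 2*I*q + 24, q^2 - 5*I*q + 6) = q - 6*I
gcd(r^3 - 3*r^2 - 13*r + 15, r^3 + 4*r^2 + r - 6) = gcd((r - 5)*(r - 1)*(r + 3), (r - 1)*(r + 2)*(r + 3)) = r^2 + 2*r - 3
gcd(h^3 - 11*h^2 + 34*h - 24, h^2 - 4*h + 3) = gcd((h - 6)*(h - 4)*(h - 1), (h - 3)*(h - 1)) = h - 1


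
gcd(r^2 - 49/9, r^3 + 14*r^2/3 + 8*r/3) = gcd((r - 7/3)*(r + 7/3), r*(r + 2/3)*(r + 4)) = 1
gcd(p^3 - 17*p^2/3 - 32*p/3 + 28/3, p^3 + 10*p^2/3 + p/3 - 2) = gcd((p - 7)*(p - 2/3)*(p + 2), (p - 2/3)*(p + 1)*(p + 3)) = p - 2/3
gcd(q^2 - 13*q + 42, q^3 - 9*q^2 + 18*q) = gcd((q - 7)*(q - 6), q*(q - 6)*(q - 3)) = q - 6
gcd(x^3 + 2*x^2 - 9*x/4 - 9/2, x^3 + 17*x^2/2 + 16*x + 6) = x + 2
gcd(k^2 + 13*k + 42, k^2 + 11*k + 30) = k + 6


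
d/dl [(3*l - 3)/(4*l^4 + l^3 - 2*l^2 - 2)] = 3*(4*l^4 + l^3 - 2*l^2 - l*(l - 1)*(16*l^2 + 3*l - 4) - 2)/(4*l^4 + l^3 - 2*l^2 - 2)^2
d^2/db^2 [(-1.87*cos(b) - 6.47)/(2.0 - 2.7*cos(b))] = (57.2643*sin(b)^2 - 42.418*cos(b) + 57.2643)/(19.683*cos(b)^3 - 43.74*cos(b)^2 + 32.4*cos(b) - 8.0)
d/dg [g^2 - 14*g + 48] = 2*g - 14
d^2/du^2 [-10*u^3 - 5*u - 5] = -60*u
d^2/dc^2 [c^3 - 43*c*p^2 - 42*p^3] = 6*c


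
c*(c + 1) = c^2 + c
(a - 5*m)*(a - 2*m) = a^2 - 7*a*m + 10*m^2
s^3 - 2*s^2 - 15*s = s*(s - 5)*(s + 3)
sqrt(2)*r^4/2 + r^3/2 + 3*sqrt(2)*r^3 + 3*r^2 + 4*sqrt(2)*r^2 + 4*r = r*(r/2 + 1)*(r + 4)*(sqrt(2)*r + 1)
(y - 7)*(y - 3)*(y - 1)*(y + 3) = y^4 - 8*y^3 - 2*y^2 + 72*y - 63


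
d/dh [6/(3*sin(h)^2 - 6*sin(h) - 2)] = 36*(1 - sin(h))*cos(h)/(-3*sin(h)^2 + 6*sin(h) + 2)^2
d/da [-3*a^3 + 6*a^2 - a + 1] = -9*a^2 + 12*a - 1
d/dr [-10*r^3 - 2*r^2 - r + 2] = -30*r^2 - 4*r - 1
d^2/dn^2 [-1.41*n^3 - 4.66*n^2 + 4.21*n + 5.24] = -8.46*n - 9.32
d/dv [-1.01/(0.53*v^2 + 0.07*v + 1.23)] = (1.0706*v + 0.0707)/(0.53*v^2 + 0.07*v + 1.23)^2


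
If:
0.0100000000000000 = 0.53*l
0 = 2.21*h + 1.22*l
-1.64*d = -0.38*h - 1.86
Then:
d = 1.13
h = -0.01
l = 0.02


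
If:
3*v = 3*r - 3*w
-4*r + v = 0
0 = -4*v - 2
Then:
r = -1/8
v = -1/2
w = 3/8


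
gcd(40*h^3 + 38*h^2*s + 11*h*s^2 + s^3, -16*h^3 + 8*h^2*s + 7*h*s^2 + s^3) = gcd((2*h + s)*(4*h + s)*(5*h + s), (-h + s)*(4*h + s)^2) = 4*h + s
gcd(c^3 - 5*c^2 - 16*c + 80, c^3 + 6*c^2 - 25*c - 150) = c - 5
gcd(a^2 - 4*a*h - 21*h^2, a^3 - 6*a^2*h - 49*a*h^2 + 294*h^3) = a - 7*h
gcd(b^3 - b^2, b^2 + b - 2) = b - 1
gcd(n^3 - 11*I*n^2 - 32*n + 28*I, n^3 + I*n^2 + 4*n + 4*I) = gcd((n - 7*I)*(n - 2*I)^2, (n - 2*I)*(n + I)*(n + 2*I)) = n - 2*I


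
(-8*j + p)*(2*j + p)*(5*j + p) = -80*j^3 - 46*j^2*p - j*p^2 + p^3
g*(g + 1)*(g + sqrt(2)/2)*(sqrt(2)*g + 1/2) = sqrt(2)*g^4 + sqrt(2)*g^3 + 3*g^3/2 + sqrt(2)*g^2/4 + 3*g^2/2 + sqrt(2)*g/4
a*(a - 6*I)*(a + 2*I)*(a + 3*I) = a^4 - I*a^3 + 24*a^2 + 36*I*a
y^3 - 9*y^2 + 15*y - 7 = (y - 7)*(y - 1)^2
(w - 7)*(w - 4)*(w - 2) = w^3 - 13*w^2 + 50*w - 56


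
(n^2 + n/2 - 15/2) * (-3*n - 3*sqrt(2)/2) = -3*n^3 - 3*sqrt(2)*n^2/2 - 3*n^2/2 - 3*sqrt(2)*n/4 + 45*n/2 + 45*sqrt(2)/4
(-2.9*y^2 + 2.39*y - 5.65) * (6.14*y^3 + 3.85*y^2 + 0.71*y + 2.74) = -17.806*y^5 + 3.5096*y^4 - 27.5485*y^3 - 28.0016*y^2 + 2.5371*y - 15.481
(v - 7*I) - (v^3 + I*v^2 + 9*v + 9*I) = -v^3 - I*v^2 - 8*v - 16*I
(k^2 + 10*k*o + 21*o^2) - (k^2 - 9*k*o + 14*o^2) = 19*k*o + 7*o^2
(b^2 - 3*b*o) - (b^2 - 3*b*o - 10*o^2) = 10*o^2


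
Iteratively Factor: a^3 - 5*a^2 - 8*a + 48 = (a - 4)*(a^2 - a - 12) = (a - 4)^2*(a + 3)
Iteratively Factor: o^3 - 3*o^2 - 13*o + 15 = (o - 5)*(o^2 + 2*o - 3) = (o - 5)*(o - 1)*(o + 3)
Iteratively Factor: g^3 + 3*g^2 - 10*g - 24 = (g + 2)*(g^2 + g - 12) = (g + 2)*(g + 4)*(g - 3)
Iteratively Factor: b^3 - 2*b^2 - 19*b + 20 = (b + 4)*(b^2 - 6*b + 5) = (b - 5)*(b + 4)*(b - 1)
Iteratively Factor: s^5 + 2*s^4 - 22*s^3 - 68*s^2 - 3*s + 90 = (s - 1)*(s^4 + 3*s^3 - 19*s^2 - 87*s - 90) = (s - 1)*(s + 3)*(s^3 - 19*s - 30) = (s - 5)*(s - 1)*(s + 3)*(s^2 + 5*s + 6) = (s - 5)*(s - 1)*(s + 2)*(s + 3)*(s + 3)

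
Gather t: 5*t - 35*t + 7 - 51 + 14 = -30*t - 30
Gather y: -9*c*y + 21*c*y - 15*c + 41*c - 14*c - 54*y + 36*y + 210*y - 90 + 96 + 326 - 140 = 12*c + y*(12*c + 192) + 192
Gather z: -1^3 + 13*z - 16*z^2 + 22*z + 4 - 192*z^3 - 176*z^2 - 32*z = -192*z^3 - 192*z^2 + 3*z + 3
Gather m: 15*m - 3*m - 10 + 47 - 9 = 12*m + 28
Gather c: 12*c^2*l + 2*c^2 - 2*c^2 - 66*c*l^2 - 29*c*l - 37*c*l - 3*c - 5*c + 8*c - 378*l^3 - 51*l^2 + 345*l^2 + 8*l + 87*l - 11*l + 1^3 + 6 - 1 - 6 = 12*c^2*l + c*(-66*l^2 - 66*l) - 378*l^3 + 294*l^2 + 84*l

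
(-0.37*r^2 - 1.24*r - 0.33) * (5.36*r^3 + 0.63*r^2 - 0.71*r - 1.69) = -1.9832*r^5 - 6.8795*r^4 - 2.2873*r^3 + 1.2978*r^2 + 2.3299*r + 0.5577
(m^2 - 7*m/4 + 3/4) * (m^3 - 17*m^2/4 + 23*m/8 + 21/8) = m^5 - 6*m^4 + 177*m^3/16 - 179*m^2/32 - 39*m/16 + 63/32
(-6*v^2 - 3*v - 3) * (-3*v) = 18*v^3 + 9*v^2 + 9*v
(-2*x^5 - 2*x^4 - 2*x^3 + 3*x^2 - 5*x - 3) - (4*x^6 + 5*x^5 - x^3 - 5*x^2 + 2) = -4*x^6 - 7*x^5 - 2*x^4 - x^3 + 8*x^2 - 5*x - 5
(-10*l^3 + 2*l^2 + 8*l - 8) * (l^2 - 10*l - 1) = -10*l^5 + 102*l^4 - 2*l^3 - 90*l^2 + 72*l + 8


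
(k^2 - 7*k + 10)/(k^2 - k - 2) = (k - 5)/(k + 1)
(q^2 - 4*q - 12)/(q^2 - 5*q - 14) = (q - 6)/(q - 7)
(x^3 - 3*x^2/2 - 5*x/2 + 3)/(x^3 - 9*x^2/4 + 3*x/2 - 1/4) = 2*(2*x^2 - x - 6)/(4*x^2 - 5*x + 1)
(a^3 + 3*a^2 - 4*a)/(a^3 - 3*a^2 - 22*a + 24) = a/(a - 6)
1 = 1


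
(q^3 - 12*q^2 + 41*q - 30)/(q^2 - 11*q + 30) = q - 1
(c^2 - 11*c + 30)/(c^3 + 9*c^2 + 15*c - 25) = (c^2 - 11*c + 30)/(c^3 + 9*c^2 + 15*c - 25)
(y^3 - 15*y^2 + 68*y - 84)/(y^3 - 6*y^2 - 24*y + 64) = (y^2 - 13*y + 42)/(y^2 - 4*y - 32)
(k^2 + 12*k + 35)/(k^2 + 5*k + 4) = (k^2 + 12*k + 35)/(k^2 + 5*k + 4)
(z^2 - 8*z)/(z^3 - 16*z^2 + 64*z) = 1/(z - 8)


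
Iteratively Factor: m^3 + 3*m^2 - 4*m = (m - 1)*(m^2 + 4*m) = (m - 1)*(m + 4)*(m)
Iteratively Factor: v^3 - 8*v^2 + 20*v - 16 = (v - 2)*(v^2 - 6*v + 8) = (v - 2)^2*(v - 4)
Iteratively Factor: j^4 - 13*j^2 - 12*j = (j - 4)*(j^3 + 4*j^2 + 3*j) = (j - 4)*(j + 1)*(j^2 + 3*j) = j*(j - 4)*(j + 1)*(j + 3)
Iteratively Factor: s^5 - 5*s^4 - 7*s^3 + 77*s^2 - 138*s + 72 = (s + 4)*(s^4 - 9*s^3 + 29*s^2 - 39*s + 18) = (s - 3)*(s + 4)*(s^3 - 6*s^2 + 11*s - 6) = (s - 3)^2*(s + 4)*(s^2 - 3*s + 2) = (s - 3)^2*(s - 1)*(s + 4)*(s - 2)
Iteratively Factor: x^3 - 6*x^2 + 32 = (x - 4)*(x^2 - 2*x - 8) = (x - 4)*(x + 2)*(x - 4)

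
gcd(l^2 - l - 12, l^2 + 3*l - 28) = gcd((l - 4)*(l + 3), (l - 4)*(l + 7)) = l - 4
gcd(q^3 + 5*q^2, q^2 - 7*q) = q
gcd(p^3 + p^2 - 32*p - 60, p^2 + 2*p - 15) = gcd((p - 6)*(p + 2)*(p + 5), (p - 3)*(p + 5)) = p + 5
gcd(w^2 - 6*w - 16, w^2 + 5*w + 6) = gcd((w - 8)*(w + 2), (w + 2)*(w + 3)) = w + 2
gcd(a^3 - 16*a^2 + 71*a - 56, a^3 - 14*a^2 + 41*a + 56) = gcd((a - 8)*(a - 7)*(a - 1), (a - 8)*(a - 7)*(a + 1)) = a^2 - 15*a + 56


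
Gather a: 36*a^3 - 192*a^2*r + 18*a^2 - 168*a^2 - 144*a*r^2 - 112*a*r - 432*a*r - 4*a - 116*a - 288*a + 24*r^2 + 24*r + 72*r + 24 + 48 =36*a^3 + a^2*(-192*r - 150) + a*(-144*r^2 - 544*r - 408) + 24*r^2 + 96*r + 72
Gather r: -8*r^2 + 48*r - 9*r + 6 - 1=-8*r^2 + 39*r + 5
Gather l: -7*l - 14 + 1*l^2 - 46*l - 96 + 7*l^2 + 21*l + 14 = 8*l^2 - 32*l - 96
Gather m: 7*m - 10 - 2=7*m - 12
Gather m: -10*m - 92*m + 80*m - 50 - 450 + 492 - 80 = -22*m - 88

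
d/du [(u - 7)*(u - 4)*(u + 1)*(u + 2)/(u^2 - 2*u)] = 2*(u^5 - 7*u^4 + 16*u^3 - 28*u^2 - 56*u + 56)/(u^2*(u^2 - 4*u + 4))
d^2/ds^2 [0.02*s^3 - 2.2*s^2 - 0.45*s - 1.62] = 0.12*s - 4.4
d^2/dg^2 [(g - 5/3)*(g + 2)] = 2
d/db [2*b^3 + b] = 6*b^2 + 1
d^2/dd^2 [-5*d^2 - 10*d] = -10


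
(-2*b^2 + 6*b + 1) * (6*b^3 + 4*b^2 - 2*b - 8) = -12*b^5 + 28*b^4 + 34*b^3 + 8*b^2 - 50*b - 8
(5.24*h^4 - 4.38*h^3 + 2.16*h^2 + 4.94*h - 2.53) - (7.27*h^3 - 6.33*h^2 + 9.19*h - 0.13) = 5.24*h^4 - 11.65*h^3 + 8.49*h^2 - 4.25*h - 2.4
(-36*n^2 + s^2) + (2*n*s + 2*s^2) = -36*n^2 + 2*n*s + 3*s^2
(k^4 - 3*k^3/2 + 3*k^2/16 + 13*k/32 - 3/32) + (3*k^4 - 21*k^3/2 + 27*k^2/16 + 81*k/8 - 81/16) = 4*k^4 - 12*k^3 + 15*k^2/8 + 337*k/32 - 165/32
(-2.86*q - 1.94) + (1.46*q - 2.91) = -1.4*q - 4.85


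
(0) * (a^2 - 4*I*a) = 0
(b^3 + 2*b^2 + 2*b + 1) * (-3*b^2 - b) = -3*b^5 - 7*b^4 - 8*b^3 - 5*b^2 - b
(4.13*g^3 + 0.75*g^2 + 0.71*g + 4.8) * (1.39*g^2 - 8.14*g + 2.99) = 5.7407*g^5 - 32.5757*g^4 + 7.2306*g^3 + 3.1351*g^2 - 36.9491*g + 14.352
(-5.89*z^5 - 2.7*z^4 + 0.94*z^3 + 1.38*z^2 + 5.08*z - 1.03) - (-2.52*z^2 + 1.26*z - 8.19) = -5.89*z^5 - 2.7*z^4 + 0.94*z^3 + 3.9*z^2 + 3.82*z + 7.16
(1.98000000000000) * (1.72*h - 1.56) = 3.4056*h - 3.0888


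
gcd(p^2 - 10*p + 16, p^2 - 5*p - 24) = p - 8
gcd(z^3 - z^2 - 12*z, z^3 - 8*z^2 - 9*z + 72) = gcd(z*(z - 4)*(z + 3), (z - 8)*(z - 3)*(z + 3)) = z + 3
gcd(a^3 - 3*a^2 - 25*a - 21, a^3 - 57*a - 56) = a + 1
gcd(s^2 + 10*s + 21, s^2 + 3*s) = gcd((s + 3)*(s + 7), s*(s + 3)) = s + 3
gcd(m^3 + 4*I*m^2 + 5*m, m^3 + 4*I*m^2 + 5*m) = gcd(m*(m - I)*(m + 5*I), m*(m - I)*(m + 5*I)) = m^3 + 4*I*m^2 + 5*m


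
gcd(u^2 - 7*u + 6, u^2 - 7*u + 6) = u^2 - 7*u + 6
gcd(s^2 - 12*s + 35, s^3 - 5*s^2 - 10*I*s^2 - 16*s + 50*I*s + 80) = s - 5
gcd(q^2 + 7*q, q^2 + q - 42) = q + 7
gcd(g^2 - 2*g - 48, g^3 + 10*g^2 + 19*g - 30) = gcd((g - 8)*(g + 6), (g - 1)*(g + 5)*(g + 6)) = g + 6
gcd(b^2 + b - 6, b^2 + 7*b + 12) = b + 3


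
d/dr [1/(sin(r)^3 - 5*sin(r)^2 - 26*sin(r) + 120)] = (-3*sin(r)^2 + 10*sin(r) + 26)*cos(r)/(sin(r)^3 - 5*sin(r)^2 - 26*sin(r) + 120)^2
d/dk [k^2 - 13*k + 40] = 2*k - 13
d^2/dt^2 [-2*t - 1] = 0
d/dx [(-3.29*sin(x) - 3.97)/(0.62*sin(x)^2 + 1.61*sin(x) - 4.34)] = (2.0398*sin(x)^2 + 4.9228*sin(x) + 20.6703)*cos(x)/(0.3844*sin(x)^4 + 1.9964*sin(x)^3 - 2.7895*sin(x)^2 - 13.9748*sin(x) + 18.8356)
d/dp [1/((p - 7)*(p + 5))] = 2*(1 - p)/(p^4 - 4*p^3 - 66*p^2 + 140*p + 1225)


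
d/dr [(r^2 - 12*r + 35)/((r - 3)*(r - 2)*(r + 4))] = (-r^4 + 24*r^3 - 131*r^2 + 118*r + 202)/(r^6 - 2*r^5 - 27*r^4 + 76*r^3 + 148*r^2 - 672*r + 576)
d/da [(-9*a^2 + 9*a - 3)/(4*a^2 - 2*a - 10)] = 3*(-3*a^2 + 34*a - 16)/(2*(4*a^4 - 4*a^3 - 19*a^2 + 10*a + 25))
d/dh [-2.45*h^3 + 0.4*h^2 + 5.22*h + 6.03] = -7.35*h^2 + 0.8*h + 5.22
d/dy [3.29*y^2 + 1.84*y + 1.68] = 6.58*y + 1.84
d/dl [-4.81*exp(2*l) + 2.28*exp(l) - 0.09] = (2.28 - 9.62*exp(l))*exp(l)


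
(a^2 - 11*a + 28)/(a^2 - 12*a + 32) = (a - 7)/(a - 8)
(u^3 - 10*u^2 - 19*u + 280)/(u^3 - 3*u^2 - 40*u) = (u - 7)/u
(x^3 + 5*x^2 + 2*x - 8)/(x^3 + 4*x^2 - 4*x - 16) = (x - 1)/(x - 2)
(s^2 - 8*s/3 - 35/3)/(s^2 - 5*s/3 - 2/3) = (-3*s^2 + 8*s + 35)/(-3*s^2 + 5*s + 2)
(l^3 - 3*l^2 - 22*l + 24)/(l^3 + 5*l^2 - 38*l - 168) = (l - 1)/(l + 7)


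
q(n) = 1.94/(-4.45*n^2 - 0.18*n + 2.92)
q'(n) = 1.94*(8.9*n + 0.18)/(-4.45*n^2 - 0.18*n + 2.92)^2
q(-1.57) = -0.25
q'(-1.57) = -0.44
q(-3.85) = -0.03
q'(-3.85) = -0.02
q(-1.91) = -0.15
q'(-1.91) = -0.19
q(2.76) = -0.06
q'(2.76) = 0.05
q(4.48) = -0.02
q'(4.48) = 0.01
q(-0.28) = 0.74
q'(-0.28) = -0.65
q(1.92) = -0.14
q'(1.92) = 0.18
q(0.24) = 0.74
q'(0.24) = 0.65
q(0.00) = 0.66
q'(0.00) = 0.04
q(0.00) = 0.66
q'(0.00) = 0.04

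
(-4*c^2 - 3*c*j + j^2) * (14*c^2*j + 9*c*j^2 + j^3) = -56*c^4*j - 78*c^3*j^2 - 17*c^2*j^3 + 6*c*j^4 + j^5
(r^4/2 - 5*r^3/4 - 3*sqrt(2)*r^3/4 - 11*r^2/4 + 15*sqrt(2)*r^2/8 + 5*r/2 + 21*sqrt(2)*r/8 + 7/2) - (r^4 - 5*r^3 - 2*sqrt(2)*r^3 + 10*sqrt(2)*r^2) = -r^4/2 + 5*sqrt(2)*r^3/4 + 15*r^3/4 - 65*sqrt(2)*r^2/8 - 11*r^2/4 + 5*r/2 + 21*sqrt(2)*r/8 + 7/2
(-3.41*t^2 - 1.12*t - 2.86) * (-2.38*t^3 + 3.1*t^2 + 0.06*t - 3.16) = 8.1158*t^5 - 7.9054*t^4 + 3.1302*t^3 + 1.8424*t^2 + 3.3676*t + 9.0376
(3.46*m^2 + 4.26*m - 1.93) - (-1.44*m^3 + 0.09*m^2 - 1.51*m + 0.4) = 1.44*m^3 + 3.37*m^2 + 5.77*m - 2.33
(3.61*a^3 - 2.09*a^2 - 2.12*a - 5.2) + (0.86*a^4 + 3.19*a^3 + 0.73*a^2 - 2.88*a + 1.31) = 0.86*a^4 + 6.8*a^3 - 1.36*a^2 - 5.0*a - 3.89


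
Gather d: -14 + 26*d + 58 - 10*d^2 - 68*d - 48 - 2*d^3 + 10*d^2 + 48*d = -2*d^3 + 6*d - 4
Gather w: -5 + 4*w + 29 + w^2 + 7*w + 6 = w^2 + 11*w + 30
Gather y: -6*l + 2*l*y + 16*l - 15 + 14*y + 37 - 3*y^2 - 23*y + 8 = 10*l - 3*y^2 + y*(2*l - 9) + 30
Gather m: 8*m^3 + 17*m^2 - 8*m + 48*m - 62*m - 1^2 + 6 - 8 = 8*m^3 + 17*m^2 - 22*m - 3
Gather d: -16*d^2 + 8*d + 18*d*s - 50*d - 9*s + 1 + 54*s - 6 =-16*d^2 + d*(18*s - 42) + 45*s - 5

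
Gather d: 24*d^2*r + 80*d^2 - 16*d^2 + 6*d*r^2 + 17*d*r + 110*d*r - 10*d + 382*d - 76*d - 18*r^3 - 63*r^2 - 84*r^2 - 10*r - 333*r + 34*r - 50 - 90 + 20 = d^2*(24*r + 64) + d*(6*r^2 + 127*r + 296) - 18*r^3 - 147*r^2 - 309*r - 120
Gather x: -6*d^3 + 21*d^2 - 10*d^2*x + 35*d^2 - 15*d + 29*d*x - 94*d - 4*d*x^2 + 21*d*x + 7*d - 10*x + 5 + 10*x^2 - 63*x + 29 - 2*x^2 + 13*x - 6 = -6*d^3 + 56*d^2 - 102*d + x^2*(8 - 4*d) + x*(-10*d^2 + 50*d - 60) + 28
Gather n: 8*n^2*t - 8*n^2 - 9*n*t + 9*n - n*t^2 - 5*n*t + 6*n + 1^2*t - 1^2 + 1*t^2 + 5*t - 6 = n^2*(8*t - 8) + n*(-t^2 - 14*t + 15) + t^2 + 6*t - 7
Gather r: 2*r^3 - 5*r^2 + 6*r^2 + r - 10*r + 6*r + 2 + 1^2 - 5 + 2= 2*r^3 + r^2 - 3*r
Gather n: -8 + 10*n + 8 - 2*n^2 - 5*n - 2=-2*n^2 + 5*n - 2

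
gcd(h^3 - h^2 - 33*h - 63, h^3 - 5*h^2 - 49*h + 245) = h - 7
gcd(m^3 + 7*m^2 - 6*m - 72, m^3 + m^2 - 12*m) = m^2 + m - 12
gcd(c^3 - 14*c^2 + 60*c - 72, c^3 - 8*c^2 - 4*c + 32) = c - 2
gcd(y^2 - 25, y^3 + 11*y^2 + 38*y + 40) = y + 5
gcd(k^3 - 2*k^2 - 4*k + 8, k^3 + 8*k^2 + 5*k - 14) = k + 2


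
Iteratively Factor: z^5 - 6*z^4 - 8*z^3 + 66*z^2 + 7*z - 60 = (z - 5)*(z^4 - z^3 - 13*z^2 + z + 12) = (z - 5)*(z + 3)*(z^3 - 4*z^2 - z + 4) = (z - 5)*(z - 1)*(z + 3)*(z^2 - 3*z - 4) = (z - 5)*(z - 1)*(z + 1)*(z + 3)*(z - 4)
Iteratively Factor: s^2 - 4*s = (s)*(s - 4)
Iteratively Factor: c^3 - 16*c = (c + 4)*(c^2 - 4*c) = c*(c + 4)*(c - 4)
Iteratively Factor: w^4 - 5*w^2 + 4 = (w - 2)*(w^3 + 2*w^2 - w - 2) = (w - 2)*(w + 1)*(w^2 + w - 2) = (w - 2)*(w + 1)*(w + 2)*(w - 1)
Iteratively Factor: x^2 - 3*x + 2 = (x - 2)*(x - 1)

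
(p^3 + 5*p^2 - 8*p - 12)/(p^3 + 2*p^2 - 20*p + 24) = (p + 1)/(p - 2)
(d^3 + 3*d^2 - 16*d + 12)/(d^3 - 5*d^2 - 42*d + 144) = (d^2 - 3*d + 2)/(d^2 - 11*d + 24)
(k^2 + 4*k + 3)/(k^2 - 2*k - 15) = (k + 1)/(k - 5)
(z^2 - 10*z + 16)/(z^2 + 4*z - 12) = (z - 8)/(z + 6)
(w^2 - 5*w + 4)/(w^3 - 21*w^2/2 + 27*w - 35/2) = 2*(w - 4)/(2*w^2 - 19*w + 35)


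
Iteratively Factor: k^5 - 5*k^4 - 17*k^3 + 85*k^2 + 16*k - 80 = (k + 4)*(k^4 - 9*k^3 + 19*k^2 + 9*k - 20) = (k - 1)*(k + 4)*(k^3 - 8*k^2 + 11*k + 20) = (k - 1)*(k + 1)*(k + 4)*(k^2 - 9*k + 20) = (k - 4)*(k - 1)*(k + 1)*(k + 4)*(k - 5)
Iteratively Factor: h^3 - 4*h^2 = (h)*(h^2 - 4*h) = h^2*(h - 4)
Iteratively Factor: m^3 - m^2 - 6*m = (m + 2)*(m^2 - 3*m) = m*(m + 2)*(m - 3)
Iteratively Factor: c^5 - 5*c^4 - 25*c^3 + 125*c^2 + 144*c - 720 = (c - 4)*(c^4 - c^3 - 29*c^2 + 9*c + 180) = (c - 5)*(c - 4)*(c^3 + 4*c^2 - 9*c - 36) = (c - 5)*(c - 4)*(c + 4)*(c^2 - 9) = (c - 5)*(c - 4)*(c - 3)*(c + 4)*(c + 3)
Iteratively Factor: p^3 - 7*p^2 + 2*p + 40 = (p - 5)*(p^2 - 2*p - 8) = (p - 5)*(p + 2)*(p - 4)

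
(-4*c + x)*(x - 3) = -4*c*x + 12*c + x^2 - 3*x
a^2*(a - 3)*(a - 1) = a^4 - 4*a^3 + 3*a^2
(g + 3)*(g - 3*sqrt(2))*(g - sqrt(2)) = g^3 - 4*sqrt(2)*g^2 + 3*g^2 - 12*sqrt(2)*g + 6*g + 18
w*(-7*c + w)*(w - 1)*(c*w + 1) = -7*c^2*w^3 + 7*c^2*w^2 + c*w^4 - c*w^3 - 7*c*w^2 + 7*c*w + w^3 - w^2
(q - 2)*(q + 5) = q^2 + 3*q - 10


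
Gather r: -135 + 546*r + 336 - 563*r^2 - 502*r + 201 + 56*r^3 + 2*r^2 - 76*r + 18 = 56*r^3 - 561*r^2 - 32*r + 420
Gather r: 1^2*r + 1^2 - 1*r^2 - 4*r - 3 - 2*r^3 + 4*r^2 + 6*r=-2*r^3 + 3*r^2 + 3*r - 2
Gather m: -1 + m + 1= m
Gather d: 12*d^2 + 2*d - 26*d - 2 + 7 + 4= 12*d^2 - 24*d + 9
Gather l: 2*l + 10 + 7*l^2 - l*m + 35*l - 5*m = 7*l^2 + l*(37 - m) - 5*m + 10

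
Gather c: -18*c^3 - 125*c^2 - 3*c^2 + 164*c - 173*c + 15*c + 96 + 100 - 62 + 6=-18*c^3 - 128*c^2 + 6*c + 140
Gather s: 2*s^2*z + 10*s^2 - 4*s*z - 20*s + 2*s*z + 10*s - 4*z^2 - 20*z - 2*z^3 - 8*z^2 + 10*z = s^2*(2*z + 10) + s*(-2*z - 10) - 2*z^3 - 12*z^2 - 10*z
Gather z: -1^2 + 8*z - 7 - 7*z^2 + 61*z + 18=-7*z^2 + 69*z + 10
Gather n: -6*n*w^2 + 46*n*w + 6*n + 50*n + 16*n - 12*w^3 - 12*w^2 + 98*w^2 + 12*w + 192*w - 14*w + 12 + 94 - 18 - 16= n*(-6*w^2 + 46*w + 72) - 12*w^3 + 86*w^2 + 190*w + 72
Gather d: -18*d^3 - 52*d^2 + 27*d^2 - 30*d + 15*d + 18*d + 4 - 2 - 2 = -18*d^3 - 25*d^2 + 3*d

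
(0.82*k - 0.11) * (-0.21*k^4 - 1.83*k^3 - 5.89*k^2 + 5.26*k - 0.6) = -0.1722*k^5 - 1.4775*k^4 - 4.6285*k^3 + 4.9611*k^2 - 1.0706*k + 0.066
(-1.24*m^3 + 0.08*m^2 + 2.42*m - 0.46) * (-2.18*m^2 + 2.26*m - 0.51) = 2.7032*m^5 - 2.9768*m^4 - 4.4624*m^3 + 6.4312*m^2 - 2.2738*m + 0.2346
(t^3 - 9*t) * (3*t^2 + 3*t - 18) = 3*t^5 + 3*t^4 - 45*t^3 - 27*t^2 + 162*t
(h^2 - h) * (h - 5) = h^3 - 6*h^2 + 5*h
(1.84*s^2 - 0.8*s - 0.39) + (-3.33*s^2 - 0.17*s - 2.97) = -1.49*s^2 - 0.97*s - 3.36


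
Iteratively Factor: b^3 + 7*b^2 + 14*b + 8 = (b + 4)*(b^2 + 3*b + 2) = (b + 1)*(b + 4)*(b + 2)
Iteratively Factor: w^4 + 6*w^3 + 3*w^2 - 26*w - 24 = (w + 4)*(w^3 + 2*w^2 - 5*w - 6) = (w + 1)*(w + 4)*(w^2 + w - 6) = (w - 2)*(w + 1)*(w + 4)*(w + 3)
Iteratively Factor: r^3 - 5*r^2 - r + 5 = (r - 1)*(r^2 - 4*r - 5) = (r - 1)*(r + 1)*(r - 5)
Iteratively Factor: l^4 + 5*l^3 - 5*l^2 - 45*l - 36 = (l - 3)*(l^3 + 8*l^2 + 19*l + 12) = (l - 3)*(l + 3)*(l^2 + 5*l + 4) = (l - 3)*(l + 1)*(l + 3)*(l + 4)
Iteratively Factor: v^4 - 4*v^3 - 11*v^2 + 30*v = (v - 2)*(v^3 - 2*v^2 - 15*v) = v*(v - 2)*(v^2 - 2*v - 15) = v*(v - 2)*(v + 3)*(v - 5)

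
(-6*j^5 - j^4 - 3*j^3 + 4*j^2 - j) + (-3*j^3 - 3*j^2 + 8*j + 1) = -6*j^5 - j^4 - 6*j^3 + j^2 + 7*j + 1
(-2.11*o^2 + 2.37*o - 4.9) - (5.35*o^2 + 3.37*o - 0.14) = -7.46*o^2 - 1.0*o - 4.76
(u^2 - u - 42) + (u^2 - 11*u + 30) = 2*u^2 - 12*u - 12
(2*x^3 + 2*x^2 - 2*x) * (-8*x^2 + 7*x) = -16*x^5 - 2*x^4 + 30*x^3 - 14*x^2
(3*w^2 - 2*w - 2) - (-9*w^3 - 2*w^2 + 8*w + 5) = 9*w^3 + 5*w^2 - 10*w - 7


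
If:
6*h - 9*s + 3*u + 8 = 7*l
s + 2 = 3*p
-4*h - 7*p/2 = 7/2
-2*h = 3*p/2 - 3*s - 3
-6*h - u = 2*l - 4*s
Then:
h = -147/148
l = 560/481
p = 5/37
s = -59/37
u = -2643/962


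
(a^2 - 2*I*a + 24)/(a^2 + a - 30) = (a^2 - 2*I*a + 24)/(a^2 + a - 30)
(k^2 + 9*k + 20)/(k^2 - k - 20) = (k + 5)/(k - 5)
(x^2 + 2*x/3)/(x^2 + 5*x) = (x + 2/3)/(x + 5)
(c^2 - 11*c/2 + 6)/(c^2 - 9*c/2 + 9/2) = (c - 4)/(c - 3)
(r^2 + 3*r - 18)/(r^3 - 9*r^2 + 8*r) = (r^2 + 3*r - 18)/(r*(r^2 - 9*r + 8))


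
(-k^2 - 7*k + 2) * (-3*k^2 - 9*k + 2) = 3*k^4 + 30*k^3 + 55*k^2 - 32*k + 4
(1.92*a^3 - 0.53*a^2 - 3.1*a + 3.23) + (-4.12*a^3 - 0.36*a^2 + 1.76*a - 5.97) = -2.2*a^3 - 0.89*a^2 - 1.34*a - 2.74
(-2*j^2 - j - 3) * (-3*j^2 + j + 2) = 6*j^4 + j^3 + 4*j^2 - 5*j - 6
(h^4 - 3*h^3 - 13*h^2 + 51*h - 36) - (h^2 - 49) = h^4 - 3*h^3 - 14*h^2 + 51*h + 13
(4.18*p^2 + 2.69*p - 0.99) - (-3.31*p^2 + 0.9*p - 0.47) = 7.49*p^2 + 1.79*p - 0.52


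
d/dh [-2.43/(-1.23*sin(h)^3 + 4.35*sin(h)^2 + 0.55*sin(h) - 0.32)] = (-8.9667*sin(h)^2 + 21.141*sin(h) + 1.3365)*cos(h)/(1.23*sin(h)^3 - 4.35*sin(h)^2 - 0.55*sin(h) + 0.32)^2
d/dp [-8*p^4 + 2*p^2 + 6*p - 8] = -32*p^3 + 4*p + 6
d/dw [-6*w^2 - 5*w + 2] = -12*w - 5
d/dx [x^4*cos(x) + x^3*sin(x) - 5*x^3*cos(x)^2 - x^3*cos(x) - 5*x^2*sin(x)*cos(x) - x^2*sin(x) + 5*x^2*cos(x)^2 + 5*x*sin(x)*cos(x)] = -x^4*sin(x) + x^3*sin(x) + 5*x^3*sin(2*x) + 5*x^3*cos(x) + 3*x^2*sin(x) - 5*x^2*sin(2*x) - 4*x^2*cos(x) - 25*x^2*cos(2*x)/2 - 15*x^2/2 - 2*x*sin(x) - 5*x*sin(2*x) + 10*x*cos(2*x) + 5*x + 5*sin(2*x)/2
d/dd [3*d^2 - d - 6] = 6*d - 1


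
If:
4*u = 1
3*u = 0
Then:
No Solution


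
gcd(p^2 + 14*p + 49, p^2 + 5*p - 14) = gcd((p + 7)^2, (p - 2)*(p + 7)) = p + 7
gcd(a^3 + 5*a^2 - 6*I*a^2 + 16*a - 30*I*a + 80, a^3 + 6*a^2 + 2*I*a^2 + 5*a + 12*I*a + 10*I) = a^2 + a*(5 + 2*I) + 10*I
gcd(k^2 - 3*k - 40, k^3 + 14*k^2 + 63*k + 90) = k + 5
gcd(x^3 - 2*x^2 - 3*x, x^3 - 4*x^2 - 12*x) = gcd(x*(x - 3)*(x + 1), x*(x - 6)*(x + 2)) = x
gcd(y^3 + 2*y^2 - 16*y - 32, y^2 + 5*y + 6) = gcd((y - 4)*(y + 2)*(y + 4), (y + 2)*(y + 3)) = y + 2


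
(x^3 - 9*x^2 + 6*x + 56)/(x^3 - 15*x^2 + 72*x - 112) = (x + 2)/(x - 4)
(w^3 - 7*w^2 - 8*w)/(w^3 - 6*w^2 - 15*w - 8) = w/(w + 1)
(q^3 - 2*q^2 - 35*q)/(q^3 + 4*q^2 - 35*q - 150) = q*(q - 7)/(q^2 - q - 30)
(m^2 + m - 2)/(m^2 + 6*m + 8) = (m - 1)/(m + 4)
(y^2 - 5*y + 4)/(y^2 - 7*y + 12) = (y - 1)/(y - 3)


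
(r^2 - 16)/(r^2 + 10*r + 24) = (r - 4)/(r + 6)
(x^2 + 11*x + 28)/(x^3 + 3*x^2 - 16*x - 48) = (x + 7)/(x^2 - x - 12)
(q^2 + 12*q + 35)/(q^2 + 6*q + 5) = (q + 7)/(q + 1)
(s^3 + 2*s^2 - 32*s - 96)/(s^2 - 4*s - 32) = (s^2 - 2*s - 24)/(s - 8)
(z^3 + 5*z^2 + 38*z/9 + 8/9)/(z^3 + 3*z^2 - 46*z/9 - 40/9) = (3*z + 1)/(3*z - 5)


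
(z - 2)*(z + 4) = z^2 + 2*z - 8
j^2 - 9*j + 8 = (j - 8)*(j - 1)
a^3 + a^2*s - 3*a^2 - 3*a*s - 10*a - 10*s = (a - 5)*(a + 2)*(a + s)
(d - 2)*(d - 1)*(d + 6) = d^3 + 3*d^2 - 16*d + 12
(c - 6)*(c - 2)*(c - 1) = c^3 - 9*c^2 + 20*c - 12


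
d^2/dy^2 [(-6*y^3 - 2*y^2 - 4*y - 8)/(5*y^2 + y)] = 16*(-12*y^3 - 75*y^2 - 15*y - 1)/(y^3*(125*y^3 + 75*y^2 + 15*y + 1))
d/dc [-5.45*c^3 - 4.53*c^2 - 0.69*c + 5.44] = -16.35*c^2 - 9.06*c - 0.69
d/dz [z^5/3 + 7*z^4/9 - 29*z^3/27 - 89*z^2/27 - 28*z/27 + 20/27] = 5*z^4/3 + 28*z^3/9 - 29*z^2/9 - 178*z/27 - 28/27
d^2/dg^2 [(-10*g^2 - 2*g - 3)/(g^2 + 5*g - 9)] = 6*(16*g^3 - 93*g^2 - 33*g - 334)/(g^6 + 15*g^5 + 48*g^4 - 145*g^3 - 432*g^2 + 1215*g - 729)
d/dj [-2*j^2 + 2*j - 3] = 2 - 4*j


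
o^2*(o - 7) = o^3 - 7*o^2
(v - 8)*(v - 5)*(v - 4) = v^3 - 17*v^2 + 92*v - 160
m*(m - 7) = m^2 - 7*m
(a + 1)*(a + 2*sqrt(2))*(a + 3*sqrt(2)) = a^3 + a^2 + 5*sqrt(2)*a^2 + 5*sqrt(2)*a + 12*a + 12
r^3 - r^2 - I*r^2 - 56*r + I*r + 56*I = (r - 8)*(r + 7)*(r - I)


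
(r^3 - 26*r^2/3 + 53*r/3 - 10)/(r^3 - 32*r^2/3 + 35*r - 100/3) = (r^2 - 7*r + 6)/(r^2 - 9*r + 20)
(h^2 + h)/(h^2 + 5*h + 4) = h/(h + 4)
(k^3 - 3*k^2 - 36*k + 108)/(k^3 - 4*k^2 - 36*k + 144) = (k - 3)/(k - 4)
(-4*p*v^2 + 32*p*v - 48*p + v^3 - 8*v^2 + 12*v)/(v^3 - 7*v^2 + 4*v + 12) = (-4*p + v)/(v + 1)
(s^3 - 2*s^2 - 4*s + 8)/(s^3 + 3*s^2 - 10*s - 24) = (s^2 - 4*s + 4)/(s^2 + s - 12)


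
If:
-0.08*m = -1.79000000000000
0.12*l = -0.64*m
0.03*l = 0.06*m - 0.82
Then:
No Solution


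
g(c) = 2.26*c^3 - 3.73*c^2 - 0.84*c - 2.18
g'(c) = 6.78*c^2 - 7.46*c - 0.84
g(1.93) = -1.45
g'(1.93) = 10.02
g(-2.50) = -58.70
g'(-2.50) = 60.18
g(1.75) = -2.96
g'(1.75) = 6.87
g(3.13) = 27.95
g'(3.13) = 42.23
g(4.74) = 150.72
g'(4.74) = 116.13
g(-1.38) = -14.06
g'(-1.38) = 22.37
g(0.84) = -4.18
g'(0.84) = -2.32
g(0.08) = -2.27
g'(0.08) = -1.39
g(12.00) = 3355.90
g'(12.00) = 885.96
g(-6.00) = -619.58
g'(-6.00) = 288.00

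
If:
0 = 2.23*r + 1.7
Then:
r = -0.76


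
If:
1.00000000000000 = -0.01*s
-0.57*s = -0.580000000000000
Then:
No Solution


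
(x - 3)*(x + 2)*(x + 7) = x^3 + 6*x^2 - 13*x - 42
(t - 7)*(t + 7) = t^2 - 49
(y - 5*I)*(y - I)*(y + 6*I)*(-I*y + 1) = -I*y^4 + y^3 - 31*I*y^2 + y - 30*I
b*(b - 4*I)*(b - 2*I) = b^3 - 6*I*b^2 - 8*b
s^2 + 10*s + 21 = (s + 3)*(s + 7)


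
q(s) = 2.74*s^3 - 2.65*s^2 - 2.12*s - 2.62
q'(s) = 8.22*s^2 - 5.3*s - 2.12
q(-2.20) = -39.96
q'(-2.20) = 49.32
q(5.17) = 294.22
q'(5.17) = 190.19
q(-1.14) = -7.71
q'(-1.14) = 14.60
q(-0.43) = -2.42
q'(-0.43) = 1.68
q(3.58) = 81.55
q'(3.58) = 84.26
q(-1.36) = -11.53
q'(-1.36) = 20.29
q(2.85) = 33.24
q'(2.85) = 49.54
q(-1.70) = -20.14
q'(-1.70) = 30.65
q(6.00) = 481.10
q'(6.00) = 262.00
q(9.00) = 1761.11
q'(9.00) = 616.00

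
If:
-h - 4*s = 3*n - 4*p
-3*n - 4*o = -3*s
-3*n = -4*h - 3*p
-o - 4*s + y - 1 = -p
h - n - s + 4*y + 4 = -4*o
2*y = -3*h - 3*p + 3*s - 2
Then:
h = 256/639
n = -928/1917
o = -130/639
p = -1952/1917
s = -1448/1917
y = -257/213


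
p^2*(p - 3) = p^3 - 3*p^2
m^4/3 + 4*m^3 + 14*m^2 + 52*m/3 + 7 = (m/3 + 1)*(m + 1)^2*(m + 7)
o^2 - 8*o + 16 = (o - 4)^2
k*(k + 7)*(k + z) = k^3 + k^2*z + 7*k^2 + 7*k*z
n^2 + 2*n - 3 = (n - 1)*(n + 3)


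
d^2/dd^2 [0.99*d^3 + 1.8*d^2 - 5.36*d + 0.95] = 5.94*d + 3.6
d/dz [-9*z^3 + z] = 1 - 27*z^2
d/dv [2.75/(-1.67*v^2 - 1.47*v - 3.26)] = (9.185*v + 4.0425)/(1.67*v^2 + 1.47*v + 3.26)^2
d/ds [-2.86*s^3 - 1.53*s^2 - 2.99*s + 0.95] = -8.58*s^2 - 3.06*s - 2.99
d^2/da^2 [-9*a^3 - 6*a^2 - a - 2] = -54*a - 12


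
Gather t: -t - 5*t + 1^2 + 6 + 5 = 12 - 6*t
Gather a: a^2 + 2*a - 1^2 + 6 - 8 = a^2 + 2*a - 3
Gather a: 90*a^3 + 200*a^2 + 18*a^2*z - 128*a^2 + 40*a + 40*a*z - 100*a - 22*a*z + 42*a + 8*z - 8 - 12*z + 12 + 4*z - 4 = 90*a^3 + a^2*(18*z + 72) + a*(18*z - 18)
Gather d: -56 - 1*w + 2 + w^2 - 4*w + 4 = w^2 - 5*w - 50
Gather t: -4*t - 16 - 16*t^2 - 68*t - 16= -16*t^2 - 72*t - 32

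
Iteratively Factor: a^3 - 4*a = (a - 2)*(a^2 + 2*a) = (a - 2)*(a + 2)*(a)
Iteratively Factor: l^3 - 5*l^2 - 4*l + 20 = (l + 2)*(l^2 - 7*l + 10) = (l - 2)*(l + 2)*(l - 5)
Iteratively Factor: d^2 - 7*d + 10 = (d - 2)*(d - 5)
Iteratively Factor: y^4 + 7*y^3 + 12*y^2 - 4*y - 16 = (y + 4)*(y^3 + 3*y^2 - 4) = (y + 2)*(y + 4)*(y^2 + y - 2) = (y - 1)*(y + 2)*(y + 4)*(y + 2)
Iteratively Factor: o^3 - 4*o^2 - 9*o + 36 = (o - 3)*(o^2 - o - 12) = (o - 4)*(o - 3)*(o + 3)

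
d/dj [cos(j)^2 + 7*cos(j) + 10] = -(2*cos(j) + 7)*sin(j)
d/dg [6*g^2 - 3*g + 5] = 12*g - 3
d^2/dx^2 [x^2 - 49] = 2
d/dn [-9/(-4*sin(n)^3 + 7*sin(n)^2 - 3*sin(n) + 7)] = 9*(-12*sin(n)^2 + 14*sin(n) - 3)*cos(n)/(4*sin(n)^3 - 7*sin(n)^2 + 3*sin(n) - 7)^2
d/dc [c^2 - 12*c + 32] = 2*c - 12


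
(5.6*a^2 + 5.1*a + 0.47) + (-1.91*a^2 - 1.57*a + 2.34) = 3.69*a^2 + 3.53*a + 2.81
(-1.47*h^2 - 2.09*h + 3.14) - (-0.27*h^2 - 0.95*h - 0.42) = -1.2*h^2 - 1.14*h + 3.56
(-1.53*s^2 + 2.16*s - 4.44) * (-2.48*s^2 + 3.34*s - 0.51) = 3.7944*s^4 - 10.467*s^3 + 19.0059*s^2 - 15.9312*s + 2.2644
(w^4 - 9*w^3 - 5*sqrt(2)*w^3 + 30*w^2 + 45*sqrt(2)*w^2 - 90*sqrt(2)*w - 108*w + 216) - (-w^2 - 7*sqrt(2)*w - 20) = w^4 - 9*w^3 - 5*sqrt(2)*w^3 + 31*w^2 + 45*sqrt(2)*w^2 - 83*sqrt(2)*w - 108*w + 236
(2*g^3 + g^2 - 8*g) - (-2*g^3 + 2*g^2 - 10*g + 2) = 4*g^3 - g^2 + 2*g - 2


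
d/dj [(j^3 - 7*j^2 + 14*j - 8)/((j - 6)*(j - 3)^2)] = (-5*j^3 + 47*j^2 - 144*j + 132)/(j^5 - 21*j^4 + 171*j^3 - 675*j^2 + 1296*j - 972)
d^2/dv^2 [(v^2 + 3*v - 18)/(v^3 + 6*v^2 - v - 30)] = 2*(v^6 + 9*v^5 - 51*v^4 - 537*v^3 - 810*v^2 + 324*v - 2448)/(v^9 + 18*v^8 + 105*v^7 + 90*v^6 - 1185*v^5 - 3042*v^4 + 3779*v^3 + 16110*v^2 - 2700*v - 27000)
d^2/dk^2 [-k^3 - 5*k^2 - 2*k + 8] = -6*k - 10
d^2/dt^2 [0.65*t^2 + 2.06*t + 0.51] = 1.30000000000000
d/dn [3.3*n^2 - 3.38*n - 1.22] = 6.6*n - 3.38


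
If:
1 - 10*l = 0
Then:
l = 1/10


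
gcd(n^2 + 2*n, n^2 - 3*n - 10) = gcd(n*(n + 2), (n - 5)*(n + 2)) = n + 2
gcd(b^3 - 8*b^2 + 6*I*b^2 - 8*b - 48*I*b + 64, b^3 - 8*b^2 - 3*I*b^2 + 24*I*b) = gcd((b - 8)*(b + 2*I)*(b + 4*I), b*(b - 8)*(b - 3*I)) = b - 8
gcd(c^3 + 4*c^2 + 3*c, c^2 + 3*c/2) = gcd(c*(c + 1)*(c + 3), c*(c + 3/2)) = c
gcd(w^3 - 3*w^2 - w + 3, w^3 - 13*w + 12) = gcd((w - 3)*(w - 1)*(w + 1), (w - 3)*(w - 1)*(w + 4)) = w^2 - 4*w + 3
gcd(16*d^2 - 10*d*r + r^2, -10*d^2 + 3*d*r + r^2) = -2*d + r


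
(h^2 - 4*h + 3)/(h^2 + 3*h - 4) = (h - 3)/(h + 4)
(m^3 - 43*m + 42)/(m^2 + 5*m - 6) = (m^2 + m - 42)/(m + 6)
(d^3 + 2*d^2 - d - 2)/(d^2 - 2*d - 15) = (-d^3 - 2*d^2 + d + 2)/(-d^2 + 2*d + 15)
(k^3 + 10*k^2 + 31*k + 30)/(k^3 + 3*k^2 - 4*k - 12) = (k + 5)/(k - 2)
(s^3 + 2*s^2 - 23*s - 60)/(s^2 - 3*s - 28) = (s^2 - 2*s - 15)/(s - 7)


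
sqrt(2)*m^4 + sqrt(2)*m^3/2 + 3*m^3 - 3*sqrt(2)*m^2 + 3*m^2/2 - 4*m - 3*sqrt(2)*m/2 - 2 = (m - sqrt(2))*(m + sqrt(2)/2)*(m + 2*sqrt(2))*(sqrt(2)*m + sqrt(2)/2)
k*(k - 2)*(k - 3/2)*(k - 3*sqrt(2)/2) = k^4 - 7*k^3/2 - 3*sqrt(2)*k^3/2 + 3*k^2 + 21*sqrt(2)*k^2/4 - 9*sqrt(2)*k/2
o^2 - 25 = (o - 5)*(o + 5)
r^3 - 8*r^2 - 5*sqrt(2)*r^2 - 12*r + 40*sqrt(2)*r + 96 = (r - 8)*(r - 6*sqrt(2))*(r + sqrt(2))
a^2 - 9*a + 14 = (a - 7)*(a - 2)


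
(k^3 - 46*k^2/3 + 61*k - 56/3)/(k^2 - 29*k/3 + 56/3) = (3*k^2 - 25*k + 8)/(3*k - 8)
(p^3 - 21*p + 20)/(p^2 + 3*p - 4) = (p^2 + p - 20)/(p + 4)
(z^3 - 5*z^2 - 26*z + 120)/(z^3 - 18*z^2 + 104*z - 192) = (z + 5)/(z - 8)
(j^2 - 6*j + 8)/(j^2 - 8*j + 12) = (j - 4)/(j - 6)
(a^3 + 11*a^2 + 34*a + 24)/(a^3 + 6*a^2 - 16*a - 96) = (a + 1)/(a - 4)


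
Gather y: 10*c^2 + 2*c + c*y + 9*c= 10*c^2 + c*y + 11*c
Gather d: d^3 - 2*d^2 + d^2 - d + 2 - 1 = d^3 - d^2 - d + 1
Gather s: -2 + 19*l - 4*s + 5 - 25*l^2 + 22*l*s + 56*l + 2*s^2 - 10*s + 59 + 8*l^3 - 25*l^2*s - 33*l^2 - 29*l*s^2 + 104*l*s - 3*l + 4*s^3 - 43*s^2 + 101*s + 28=8*l^3 - 58*l^2 + 72*l + 4*s^3 + s^2*(-29*l - 41) + s*(-25*l^2 + 126*l + 87) + 90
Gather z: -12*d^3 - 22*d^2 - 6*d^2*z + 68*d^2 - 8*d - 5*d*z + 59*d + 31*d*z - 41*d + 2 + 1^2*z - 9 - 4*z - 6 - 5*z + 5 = -12*d^3 + 46*d^2 + 10*d + z*(-6*d^2 + 26*d - 8) - 8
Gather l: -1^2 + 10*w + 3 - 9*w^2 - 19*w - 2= -9*w^2 - 9*w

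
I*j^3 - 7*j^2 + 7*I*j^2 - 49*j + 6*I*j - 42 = (j + 6)*(j + 7*I)*(I*j + I)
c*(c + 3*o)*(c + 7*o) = c^3 + 10*c^2*o + 21*c*o^2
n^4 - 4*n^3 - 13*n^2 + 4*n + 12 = (n - 6)*(n - 1)*(n + 1)*(n + 2)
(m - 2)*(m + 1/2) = m^2 - 3*m/2 - 1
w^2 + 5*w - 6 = (w - 1)*(w + 6)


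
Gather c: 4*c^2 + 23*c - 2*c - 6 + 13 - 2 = 4*c^2 + 21*c + 5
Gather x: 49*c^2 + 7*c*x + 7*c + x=49*c^2 + 7*c + x*(7*c + 1)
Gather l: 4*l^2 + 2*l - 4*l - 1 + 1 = 4*l^2 - 2*l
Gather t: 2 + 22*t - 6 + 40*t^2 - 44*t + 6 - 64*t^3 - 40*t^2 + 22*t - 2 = -64*t^3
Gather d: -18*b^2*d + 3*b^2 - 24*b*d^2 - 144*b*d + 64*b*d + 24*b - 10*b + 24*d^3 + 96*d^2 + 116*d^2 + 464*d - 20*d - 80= 3*b^2 + 14*b + 24*d^3 + d^2*(212 - 24*b) + d*(-18*b^2 - 80*b + 444) - 80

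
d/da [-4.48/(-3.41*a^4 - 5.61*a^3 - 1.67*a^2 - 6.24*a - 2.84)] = (-61.1072*a^3 - 75.3984*a^2 - 14.9632*a - 27.9552)/(3.41*a^4 + 5.61*a^3 + 1.67*a^2 + 6.24*a + 2.84)^2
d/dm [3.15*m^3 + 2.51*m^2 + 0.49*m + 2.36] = 9.45*m^2 + 5.02*m + 0.49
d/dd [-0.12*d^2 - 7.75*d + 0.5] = -0.24*d - 7.75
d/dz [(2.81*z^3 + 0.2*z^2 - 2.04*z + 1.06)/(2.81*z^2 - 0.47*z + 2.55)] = (7.8961*z^4 - 2.6414*z^3 + 27.1349*z^2 - 4.9372*z - 4.7038)/(7.8961*z^4 - 2.6414*z^3 + 14.5519*z^2 - 2.397*z + 6.5025)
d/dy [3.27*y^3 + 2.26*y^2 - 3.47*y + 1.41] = 9.81*y^2 + 4.52*y - 3.47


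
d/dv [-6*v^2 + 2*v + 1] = 2 - 12*v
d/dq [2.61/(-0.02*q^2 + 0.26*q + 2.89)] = (0.1044*q - 0.6786)/(-0.02*q^2 + 0.26*q + 2.89)^2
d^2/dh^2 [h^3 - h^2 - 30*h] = 6*h - 2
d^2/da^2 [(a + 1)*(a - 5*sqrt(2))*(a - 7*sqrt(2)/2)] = 6*a - 17*sqrt(2) + 2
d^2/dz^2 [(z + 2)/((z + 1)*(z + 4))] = 2*(z^3 + 6*z^2 + 18*z + 22)/(z^6 + 15*z^5 + 87*z^4 + 245*z^3 + 348*z^2 + 240*z + 64)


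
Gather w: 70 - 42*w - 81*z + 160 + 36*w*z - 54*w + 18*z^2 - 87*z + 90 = w*(36*z - 96) + 18*z^2 - 168*z + 320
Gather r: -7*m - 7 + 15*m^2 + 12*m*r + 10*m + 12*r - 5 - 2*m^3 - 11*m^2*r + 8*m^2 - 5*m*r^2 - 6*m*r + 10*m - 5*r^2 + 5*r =-2*m^3 + 23*m^2 + 13*m + r^2*(-5*m - 5) + r*(-11*m^2 + 6*m + 17) - 12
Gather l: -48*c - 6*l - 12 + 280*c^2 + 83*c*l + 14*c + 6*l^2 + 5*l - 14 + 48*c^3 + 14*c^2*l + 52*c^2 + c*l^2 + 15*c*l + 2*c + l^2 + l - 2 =48*c^3 + 332*c^2 - 32*c + l^2*(c + 7) + l*(14*c^2 + 98*c) - 28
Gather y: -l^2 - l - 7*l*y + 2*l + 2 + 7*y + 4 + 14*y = -l^2 + l + y*(21 - 7*l) + 6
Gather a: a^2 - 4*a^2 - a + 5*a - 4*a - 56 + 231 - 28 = 147 - 3*a^2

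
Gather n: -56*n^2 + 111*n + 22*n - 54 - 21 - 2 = -56*n^2 + 133*n - 77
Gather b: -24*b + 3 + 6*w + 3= -24*b + 6*w + 6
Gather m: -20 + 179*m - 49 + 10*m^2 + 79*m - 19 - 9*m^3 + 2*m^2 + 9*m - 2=-9*m^3 + 12*m^2 + 267*m - 90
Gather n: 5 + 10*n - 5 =10*n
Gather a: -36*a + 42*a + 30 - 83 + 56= 6*a + 3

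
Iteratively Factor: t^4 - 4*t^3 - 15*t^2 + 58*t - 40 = (t - 5)*(t^3 + t^2 - 10*t + 8) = (t - 5)*(t - 2)*(t^2 + 3*t - 4) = (t - 5)*(t - 2)*(t + 4)*(t - 1)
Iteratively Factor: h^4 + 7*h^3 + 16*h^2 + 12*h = (h + 2)*(h^3 + 5*h^2 + 6*h) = h*(h + 2)*(h^2 + 5*h + 6) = h*(h + 2)^2*(h + 3)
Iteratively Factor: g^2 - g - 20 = (g - 5)*(g + 4)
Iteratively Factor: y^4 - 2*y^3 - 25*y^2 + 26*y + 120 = (y - 3)*(y^3 + y^2 - 22*y - 40) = (y - 3)*(y + 2)*(y^2 - y - 20) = (y - 5)*(y - 3)*(y + 2)*(y + 4)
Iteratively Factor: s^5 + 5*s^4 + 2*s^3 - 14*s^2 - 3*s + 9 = (s + 3)*(s^4 + 2*s^3 - 4*s^2 - 2*s + 3) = (s + 1)*(s + 3)*(s^3 + s^2 - 5*s + 3) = (s - 1)*(s + 1)*(s + 3)*(s^2 + 2*s - 3) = (s - 1)*(s + 1)*(s + 3)^2*(s - 1)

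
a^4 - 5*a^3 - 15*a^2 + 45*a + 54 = (a - 6)*(a - 3)*(a + 1)*(a + 3)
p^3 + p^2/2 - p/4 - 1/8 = (p - 1/2)*(p + 1/2)^2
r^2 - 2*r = r*(r - 2)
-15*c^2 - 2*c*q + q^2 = (-5*c + q)*(3*c + q)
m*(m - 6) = m^2 - 6*m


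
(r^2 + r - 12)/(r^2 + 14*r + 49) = (r^2 + r - 12)/(r^2 + 14*r + 49)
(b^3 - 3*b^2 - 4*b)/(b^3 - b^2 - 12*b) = (b + 1)/(b + 3)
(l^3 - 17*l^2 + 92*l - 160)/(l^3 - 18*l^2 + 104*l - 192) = (l - 5)/(l - 6)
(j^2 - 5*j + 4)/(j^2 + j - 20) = (j - 1)/(j + 5)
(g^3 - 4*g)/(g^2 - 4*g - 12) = g*(g - 2)/(g - 6)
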